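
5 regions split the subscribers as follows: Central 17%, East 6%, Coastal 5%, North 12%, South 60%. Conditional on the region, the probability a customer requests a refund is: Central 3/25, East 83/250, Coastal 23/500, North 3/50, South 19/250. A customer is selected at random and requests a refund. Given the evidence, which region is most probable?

South

Prior × likelihood for each hypothesis:
  Central: 0.17 × 0.12 = 0.0204
  East: 0.06 × 0.332 = 0.01992
  Coastal: 0.05 × 0.046 = 0.0023
  North: 0.12 × 0.06 = 0.0072
  South: 0.6 × 0.076 = 0.0456
Total = 0.09542.
Largest term belongs to South, so South is most probable.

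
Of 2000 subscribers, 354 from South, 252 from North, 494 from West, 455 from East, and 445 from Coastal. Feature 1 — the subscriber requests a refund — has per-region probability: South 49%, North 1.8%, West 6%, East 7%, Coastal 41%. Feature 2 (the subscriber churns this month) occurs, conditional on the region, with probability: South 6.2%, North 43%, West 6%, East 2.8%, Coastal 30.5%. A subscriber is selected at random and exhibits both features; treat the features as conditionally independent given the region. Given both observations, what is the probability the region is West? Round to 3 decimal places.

0.025

Compute prior × likelihood for every hypothesis:
  South: 0.177 × 0.49 × 0.062 = 0.00537726
  North: 0.126 × 0.018 × 0.43 = 0.00097524
  West: 0.247 × 0.06 × 0.06 = 0.0008892
  East: 0.2275 × 0.07 × 0.028 = 0.0004459
  Coastal: 0.2225 × 0.41 × 0.305 = 0.027823625
Sum = 0.035511225.
P(West | evidence) = 0.0008892 / 0.035511225 ≈ 0.025.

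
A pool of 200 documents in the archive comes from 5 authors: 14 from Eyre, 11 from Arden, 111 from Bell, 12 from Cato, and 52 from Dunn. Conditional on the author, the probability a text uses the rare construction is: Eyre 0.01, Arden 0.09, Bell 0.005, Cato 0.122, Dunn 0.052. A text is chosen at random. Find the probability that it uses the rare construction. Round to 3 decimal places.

0.029

Prior × likelihood for each hypothesis:
  Eyre: 0.07 × 0.01 = 0.0007
  Arden: 0.055 × 0.09 = 0.00495
  Bell: 0.555 × 0.005 = 0.002775
  Cato: 0.06 × 0.122 = 0.00732
  Dunn: 0.26 × 0.052 = 0.01352
P(rare-form) = 0.0007 + 0.00495 + 0.002775 + 0.00732 + 0.01352 = 0.029265 → 0.029.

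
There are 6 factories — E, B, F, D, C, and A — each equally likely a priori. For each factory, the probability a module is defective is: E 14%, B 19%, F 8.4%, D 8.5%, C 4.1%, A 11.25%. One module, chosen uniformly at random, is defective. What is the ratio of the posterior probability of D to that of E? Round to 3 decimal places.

With a uniform prior (1/6 each), posterior ∝ likelihood:
  E: 0.14
  B: 0.19
  F: 0.084
  D: 0.085
  C: 0.041
  A: 0.1125
Normalizing constant = 0.6525.
The ratio is 0.085 / 0.14 (the normalizer cancels) = 0.607.

0.607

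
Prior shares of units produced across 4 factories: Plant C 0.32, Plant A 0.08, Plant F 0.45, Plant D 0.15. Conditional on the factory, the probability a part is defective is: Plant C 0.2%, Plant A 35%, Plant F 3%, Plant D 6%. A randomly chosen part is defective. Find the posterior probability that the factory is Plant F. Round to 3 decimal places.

Compute prior × likelihood for every hypothesis:
  Plant C: 0.32 × 0.002 = 0.00064
  Plant A: 0.08 × 0.35 = 0.028
  Plant F: 0.45 × 0.03 = 0.0135
  Plant D: 0.15 × 0.06 = 0.009
Sum = 0.05114.
P(Plant F | evidence) = 0.0135 / 0.05114 ≈ 0.264.

0.264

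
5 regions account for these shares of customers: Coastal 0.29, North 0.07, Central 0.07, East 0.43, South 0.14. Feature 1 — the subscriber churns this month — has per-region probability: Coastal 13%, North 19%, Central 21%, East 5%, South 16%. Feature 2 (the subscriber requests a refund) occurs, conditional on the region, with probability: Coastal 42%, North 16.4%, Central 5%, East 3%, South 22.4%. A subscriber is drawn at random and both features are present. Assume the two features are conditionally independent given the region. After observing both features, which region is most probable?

By Bayes' rule, posterior ∝ prior × likelihood:
  Coastal: 0.29 × 0.13 × 0.42 = 0.015834
  North: 0.07 × 0.19 × 0.164 = 0.0021812
  Central: 0.07 × 0.21 × 0.05 = 0.000735
  East: 0.43 × 0.05 × 0.03 = 0.000645
  South: 0.14 × 0.16 × 0.224 = 0.0050176
Total = 0.0244128.
Largest term belongs to Coastal, so Coastal is most probable.

Coastal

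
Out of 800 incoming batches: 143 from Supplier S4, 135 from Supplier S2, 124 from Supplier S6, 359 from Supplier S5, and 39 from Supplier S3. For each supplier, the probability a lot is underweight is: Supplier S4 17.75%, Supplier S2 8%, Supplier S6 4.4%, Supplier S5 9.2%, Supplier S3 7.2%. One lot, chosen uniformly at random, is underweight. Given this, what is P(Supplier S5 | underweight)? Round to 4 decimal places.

0.4263

By Bayes' rule, posterior ∝ prior × likelihood:
  Supplier S4: 0.17875 × 0.1775 = 0.031728125
  Supplier S2: 0.16875 × 0.08 = 0.0135
  Supplier S6: 0.155 × 0.044 = 0.00682
  Supplier S5: 0.44875 × 0.092 = 0.041285
  Supplier S3: 0.04875 × 0.072 = 0.00351
Normalizing constant = 0.096843125.
P(Supplier S5 | evidence) = 0.041285 / 0.096843125 ≈ 0.4263.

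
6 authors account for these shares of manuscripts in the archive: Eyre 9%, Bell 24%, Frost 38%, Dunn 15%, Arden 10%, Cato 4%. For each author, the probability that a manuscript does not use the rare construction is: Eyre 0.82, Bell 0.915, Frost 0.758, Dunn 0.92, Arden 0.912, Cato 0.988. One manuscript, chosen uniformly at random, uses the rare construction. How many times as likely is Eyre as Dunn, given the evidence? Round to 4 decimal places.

Taking complements, P(rare-form | each) = Eyre 0.18, Bell 0.085, Frost 0.242, Dunn 0.08, Arden 0.088, Cato 0.012.
Prior × likelihood for each hypothesis:
  Eyre: 0.09 × 0.18 = 0.0162
  Bell: 0.24 × 0.085 = 0.0204
  Frost: 0.38 × 0.242 = 0.09196
  Dunn: 0.15 × 0.08 = 0.012
  Arden: 0.1 × 0.088 = 0.0088
  Cato: 0.04 × 0.012 = 0.00048
Normalizing constant = 0.14984.
The ratio is 0.0162 / 0.012 (the normalizer cancels) = 1.3500.

1.3500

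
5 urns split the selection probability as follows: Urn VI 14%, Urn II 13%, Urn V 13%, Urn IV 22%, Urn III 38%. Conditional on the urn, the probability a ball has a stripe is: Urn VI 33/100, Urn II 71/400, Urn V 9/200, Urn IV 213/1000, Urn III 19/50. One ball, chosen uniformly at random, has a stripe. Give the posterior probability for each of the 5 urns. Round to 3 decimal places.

Urn VI 0.173, Urn II 0.087, Urn V 0.022, Urn IV 0.176, Urn III 0.542

Compute prior × likelihood for every hypothesis:
  Urn VI: 0.14 × 0.33 = 0.0462
  Urn II: 0.13 × 0.1775 = 0.023075
  Urn V: 0.13 × 0.045 = 0.00585
  Urn IV: 0.22 × 0.213 = 0.04686
  Urn III: 0.38 × 0.38 = 0.1444
Total = 0.266385.
P(Urn VI | striped) = 0.0462/0.266385 ≈ 0.173
P(Urn II | striped) = 0.023075/0.266385 ≈ 0.087
P(Urn V | striped) = 0.00585/0.266385 ≈ 0.022
P(Urn IV | striped) = 0.04686/0.266385 ≈ 0.176
P(Urn III | striped) = 0.1444/0.266385 ≈ 0.542
(Check: 0.173+0.087+0.022+0.176+0.542 = 1.000.)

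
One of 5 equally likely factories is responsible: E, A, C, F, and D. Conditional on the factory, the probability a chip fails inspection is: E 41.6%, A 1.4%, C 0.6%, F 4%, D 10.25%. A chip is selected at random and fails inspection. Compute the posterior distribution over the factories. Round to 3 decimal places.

With a uniform prior (1/5 each), posterior ∝ likelihood:
  E: 0.416
  A: 0.014
  C: 0.006
  F: 0.04
  D: 0.1025
Normalizing constant = 0.5785.
P(E | nonconforming) = 0.416/0.5785 ≈ 0.719
P(A | nonconforming) = 0.014/0.5785 ≈ 0.024
P(C | nonconforming) = 0.006/0.5785 ≈ 0.010
P(F | nonconforming) = 0.04/0.5785 ≈ 0.069
P(D | nonconforming) = 0.1025/0.5785 ≈ 0.177

E 0.719, A 0.024, C 0.010, F 0.069, D 0.177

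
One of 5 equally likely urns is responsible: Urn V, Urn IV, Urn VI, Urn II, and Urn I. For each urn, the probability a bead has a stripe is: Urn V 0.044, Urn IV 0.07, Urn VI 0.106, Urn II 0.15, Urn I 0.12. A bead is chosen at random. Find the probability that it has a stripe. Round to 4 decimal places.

0.0980

Since the prior is uniform, the posterior is proportional to the likelihood:
  Urn V: 0.044
  Urn IV: 0.07
  Urn VI: 0.106
  Urn II: 0.15
  Urn I: 0.12
P(striped) = (1/5) × (0.044 + 0.07 + 0.106 + 0.15 + 0.12) = 0.49/5 ≈ 0.0980.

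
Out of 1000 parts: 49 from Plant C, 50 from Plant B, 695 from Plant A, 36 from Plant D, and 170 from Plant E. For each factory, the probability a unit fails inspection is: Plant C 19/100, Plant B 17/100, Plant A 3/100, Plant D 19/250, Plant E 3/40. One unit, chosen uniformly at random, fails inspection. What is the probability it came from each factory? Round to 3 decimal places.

Compute prior × likelihood for every hypothesis:
  Plant C: 0.049 × 0.19 = 0.00931
  Plant B: 0.05 × 0.17 = 0.0085
  Plant A: 0.695 × 0.03 = 0.02085
  Plant D: 0.036 × 0.076 = 0.002736
  Plant E: 0.17 × 0.075 = 0.01275
Total = 0.054146.
P(Plant C | nonconforming) = 0.00931/0.054146 ≈ 0.172
P(Plant B | nonconforming) = 0.0085/0.054146 ≈ 0.157
P(Plant A | nonconforming) = 0.02085/0.054146 ≈ 0.385
P(Plant D | nonconforming) = 0.002736/0.054146 ≈ 0.051
P(Plant E | nonconforming) = 0.01275/0.054146 ≈ 0.235

Plant C 0.172, Plant B 0.157, Plant A 0.385, Plant D 0.051, Plant E 0.235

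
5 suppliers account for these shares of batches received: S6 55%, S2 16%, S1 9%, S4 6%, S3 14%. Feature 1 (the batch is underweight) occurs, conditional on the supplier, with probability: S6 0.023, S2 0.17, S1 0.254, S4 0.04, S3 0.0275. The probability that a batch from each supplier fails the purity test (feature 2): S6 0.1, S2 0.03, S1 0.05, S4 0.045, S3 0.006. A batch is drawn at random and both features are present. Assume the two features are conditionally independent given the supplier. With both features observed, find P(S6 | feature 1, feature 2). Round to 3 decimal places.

0.377

Unnormalized posteriors (prior × likelihood):
  S6: 0.55 × 0.023 × 0.1 = 0.001265
  S2: 0.16 × 0.17 × 0.03 = 0.000816
  S1: 0.09 × 0.254 × 0.05 = 0.001143
  S4: 0.06 × 0.04 × 0.045 = 0.000108
  S3: 0.14 × 0.0275 × 0.006 = 0.0000231
Sum = 0.0033551.
P(S6 | evidence) = 0.001265 / 0.0033551 ≈ 0.377.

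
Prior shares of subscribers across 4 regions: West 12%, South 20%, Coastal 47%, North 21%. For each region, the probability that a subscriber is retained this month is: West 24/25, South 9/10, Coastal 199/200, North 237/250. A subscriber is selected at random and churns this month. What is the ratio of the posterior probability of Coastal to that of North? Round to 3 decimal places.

Taking complements, P(churn | each) = West 0.04, South 0.1, Coastal 0.005, North 0.052.
By Bayes' rule, posterior ∝ prior × likelihood:
  West: 0.12 × 0.04 = 0.0048
  South: 0.2 × 0.1 = 0.02
  Coastal: 0.47 × 0.005 = 0.00235
  North: 0.21 × 0.052 = 0.01092
Total = 0.03807.
The ratio is 0.00235 / 0.01092 (the normalizer cancels) = 0.215.

0.215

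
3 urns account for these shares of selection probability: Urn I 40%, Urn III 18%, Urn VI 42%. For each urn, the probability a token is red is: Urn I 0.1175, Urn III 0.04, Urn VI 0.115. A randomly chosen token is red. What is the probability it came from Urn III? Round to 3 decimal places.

Compute prior × likelihood for every hypothesis:
  Urn I: 0.4 × 0.1175 = 0.047
  Urn III: 0.18 × 0.04 = 0.0072
  Urn VI: 0.42 × 0.115 = 0.0483
Normalizing constant = 0.1025.
P(Urn III | evidence) = 0.0072 / 0.1025 ≈ 0.070.

0.070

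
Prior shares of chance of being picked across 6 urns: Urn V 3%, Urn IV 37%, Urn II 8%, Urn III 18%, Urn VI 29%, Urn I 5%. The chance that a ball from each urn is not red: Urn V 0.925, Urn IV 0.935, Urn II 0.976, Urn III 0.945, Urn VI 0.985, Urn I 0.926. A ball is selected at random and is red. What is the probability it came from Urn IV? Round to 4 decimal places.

0.5209

Taking complements, P(red | each) = Urn V 0.075, Urn IV 0.065, Urn II 0.024, Urn III 0.055, Urn VI 0.015, Urn I 0.074.
Prior × likelihood for each hypothesis:
  Urn V: 0.03 × 0.075 = 0.00225
  Urn IV: 0.37 × 0.065 = 0.02405
  Urn II: 0.08 × 0.024 = 0.00192
  Urn III: 0.18 × 0.055 = 0.0099
  Urn VI: 0.29 × 0.015 = 0.00435
  Urn I: 0.05 × 0.074 = 0.0037
Sum = 0.04617.
P(Urn IV | evidence) = 0.02405 / 0.04617 ≈ 0.5209.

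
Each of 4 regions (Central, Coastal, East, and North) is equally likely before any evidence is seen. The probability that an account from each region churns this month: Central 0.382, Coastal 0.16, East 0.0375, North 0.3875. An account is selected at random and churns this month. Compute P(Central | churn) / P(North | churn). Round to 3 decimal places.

0.986

Since the prior is uniform, the posterior is proportional to the likelihood:
  Central: 0.382
  Coastal: 0.16
  East: 0.0375
  North: 0.3875
Total = 0.967.
The ratio is 0.382 / 0.3875 (the normalizer cancels) = 0.986.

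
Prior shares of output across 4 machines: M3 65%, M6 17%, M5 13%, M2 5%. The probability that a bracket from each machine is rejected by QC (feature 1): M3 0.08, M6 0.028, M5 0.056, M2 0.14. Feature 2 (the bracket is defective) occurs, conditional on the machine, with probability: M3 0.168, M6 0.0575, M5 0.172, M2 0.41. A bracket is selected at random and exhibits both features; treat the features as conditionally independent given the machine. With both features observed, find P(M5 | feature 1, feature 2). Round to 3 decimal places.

0.095

Unnormalized posteriors (prior × likelihood):
  M3: 0.65 × 0.08 × 0.168 = 0.008736
  M6: 0.17 × 0.028 × 0.0575 = 0.0002737
  M5: 0.13 × 0.056 × 0.172 = 0.00125216
  M2: 0.05 × 0.14 × 0.41 = 0.00287
Sum = 0.01313186.
P(M5 | evidence) = 0.00125216 / 0.01313186 ≈ 0.095.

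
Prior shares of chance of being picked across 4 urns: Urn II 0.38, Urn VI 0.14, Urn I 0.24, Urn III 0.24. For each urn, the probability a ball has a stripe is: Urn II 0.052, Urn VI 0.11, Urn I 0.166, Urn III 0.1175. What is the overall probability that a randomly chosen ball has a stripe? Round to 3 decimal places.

By Bayes' rule, posterior ∝ prior × likelihood:
  Urn II: 0.38 × 0.052 = 0.01976
  Urn VI: 0.14 × 0.11 = 0.0154
  Urn I: 0.24 × 0.166 = 0.03984
  Urn III: 0.24 × 0.1175 = 0.0282
P(striped) = 0.01976 + 0.0154 + 0.03984 + 0.0282 = 0.1032 → 0.103.

0.103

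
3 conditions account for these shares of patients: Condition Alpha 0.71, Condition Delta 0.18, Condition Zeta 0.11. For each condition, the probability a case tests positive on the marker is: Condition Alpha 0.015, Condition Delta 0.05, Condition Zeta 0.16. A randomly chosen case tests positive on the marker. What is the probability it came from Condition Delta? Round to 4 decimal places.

0.2416

Prior × likelihood for each hypothesis:
  Condition Alpha: 0.71 × 0.015 = 0.01065
  Condition Delta: 0.18 × 0.05 = 0.009
  Condition Zeta: 0.11 × 0.16 = 0.0176
Sum = 0.03725.
P(Condition Delta | evidence) = 0.009 / 0.03725 ≈ 0.2416.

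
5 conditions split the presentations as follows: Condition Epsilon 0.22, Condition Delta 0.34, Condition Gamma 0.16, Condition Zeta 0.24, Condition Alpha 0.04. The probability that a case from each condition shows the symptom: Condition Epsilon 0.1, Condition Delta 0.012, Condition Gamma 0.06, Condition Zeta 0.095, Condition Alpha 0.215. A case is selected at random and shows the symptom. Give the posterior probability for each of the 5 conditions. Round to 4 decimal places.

Condition Epsilon 0.3280, Condition Delta 0.0608, Condition Gamma 0.1431, Condition Zeta 0.3399, Condition Alpha 0.1282

By Bayes' rule, posterior ∝ prior × likelihood:
  Condition Epsilon: 0.22 × 0.1 = 0.022
  Condition Delta: 0.34 × 0.012 = 0.00408
  Condition Gamma: 0.16 × 0.06 = 0.0096
  Condition Zeta: 0.24 × 0.095 = 0.0228
  Condition Alpha: 0.04 × 0.215 = 0.0086
Sum = 0.06708.
P(Condition Epsilon | symptomatic) = 0.022/0.06708 ≈ 0.3280
P(Condition Delta | symptomatic) = 0.00408/0.06708 ≈ 0.0608
P(Condition Gamma | symptomatic) = 0.0096/0.06708 ≈ 0.1431
P(Condition Zeta | symptomatic) = 0.0228/0.06708 ≈ 0.3399
P(Condition Alpha | symptomatic) = 0.0086/0.06708 ≈ 0.1282
(Check: 0.3280+0.0608+0.1431+0.3399+0.1282 = 1.0000.)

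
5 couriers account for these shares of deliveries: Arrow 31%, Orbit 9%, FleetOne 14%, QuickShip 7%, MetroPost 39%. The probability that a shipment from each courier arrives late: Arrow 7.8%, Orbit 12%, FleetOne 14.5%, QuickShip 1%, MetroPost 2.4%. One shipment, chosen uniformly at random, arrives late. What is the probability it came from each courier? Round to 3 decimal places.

By Bayes' rule, posterior ∝ prior × likelihood:
  Arrow: 0.31 × 0.078 = 0.02418
  Orbit: 0.09 × 0.12 = 0.0108
  FleetOne: 0.14 × 0.145 = 0.0203
  QuickShip: 0.07 × 0.01 = 0.0007
  MetroPost: 0.39 × 0.024 = 0.00936
Normalizing constant = 0.06534.
P(Arrow | late) = 0.02418/0.06534 ≈ 0.370
P(Orbit | late) = 0.0108/0.06534 ≈ 0.165
P(FleetOne | late) = 0.0203/0.06534 ≈ 0.311
P(QuickShip | late) = 0.0007/0.06534 ≈ 0.011
P(MetroPost | late) = 0.00936/0.06534 ≈ 0.143

Arrow 0.370, Orbit 0.165, FleetOne 0.311, QuickShip 0.011, MetroPost 0.143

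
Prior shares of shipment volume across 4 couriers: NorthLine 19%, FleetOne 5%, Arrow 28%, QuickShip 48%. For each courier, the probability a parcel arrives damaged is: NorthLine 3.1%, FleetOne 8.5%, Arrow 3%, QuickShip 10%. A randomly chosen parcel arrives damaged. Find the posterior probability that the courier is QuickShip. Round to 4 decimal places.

0.7214

Unnormalized posteriors (prior × likelihood):
  NorthLine: 0.19 × 0.031 = 0.00589
  FleetOne: 0.05 × 0.085 = 0.00425
  Arrow: 0.28 × 0.03 = 0.0084
  QuickShip: 0.48 × 0.1 = 0.048
Total = 0.06654.
P(QuickShip | evidence) = 0.048 / 0.06654 ≈ 0.7214.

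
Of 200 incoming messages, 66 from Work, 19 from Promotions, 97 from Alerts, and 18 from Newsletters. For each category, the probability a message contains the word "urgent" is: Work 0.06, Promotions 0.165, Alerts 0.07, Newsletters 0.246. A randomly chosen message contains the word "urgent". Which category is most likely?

Prior × likelihood for each hypothesis:
  Work: 0.33 × 0.06 = 0.0198
  Promotions: 0.095 × 0.165 = 0.015675
  Alerts: 0.485 × 0.07 = 0.03395
  Newsletters: 0.09 × 0.246 = 0.02214
Sum = 0.091565.
Largest term belongs to Alerts, so Alerts is most probable.

Alerts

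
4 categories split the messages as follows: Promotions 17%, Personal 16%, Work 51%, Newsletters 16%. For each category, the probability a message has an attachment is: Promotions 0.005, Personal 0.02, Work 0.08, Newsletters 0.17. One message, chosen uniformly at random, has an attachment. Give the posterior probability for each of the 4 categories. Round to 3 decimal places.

Promotions 0.012, Personal 0.044, Work 0.566, Newsletters 0.378

Unnormalized posteriors (prior × likelihood):
  Promotions: 0.17 × 0.005 = 0.00085
  Personal: 0.16 × 0.02 = 0.0032
  Work: 0.51 × 0.08 = 0.0408
  Newsletters: 0.16 × 0.17 = 0.0272
Total = 0.07205.
P(Promotions | attachment) = 0.00085/0.07205 ≈ 0.012
P(Personal | attachment) = 0.0032/0.07205 ≈ 0.044
P(Work | attachment) = 0.0408/0.07205 ≈ 0.566
P(Newsletters | attachment) = 0.0272/0.07205 ≈ 0.378
(Check: 0.012+0.044+0.566+0.378 = 1.000.)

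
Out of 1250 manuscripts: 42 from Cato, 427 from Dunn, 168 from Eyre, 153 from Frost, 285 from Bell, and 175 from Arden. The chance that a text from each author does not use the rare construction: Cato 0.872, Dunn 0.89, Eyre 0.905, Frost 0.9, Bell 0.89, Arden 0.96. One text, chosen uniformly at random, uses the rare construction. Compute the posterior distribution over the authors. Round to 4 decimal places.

Taking complements, P(rare-form | each) = Cato 0.128, Dunn 0.11, Eyre 0.095, Frost 0.1, Bell 0.11, Arden 0.04.
Prior × likelihood for each hypothesis:
  Cato: 0.0336 × 0.128 = 0.0043008
  Dunn: 0.3416 × 0.11 = 0.037576
  Eyre: 0.1344 × 0.095 = 0.012768
  Frost: 0.1224 × 0.1 = 0.01224
  Bell: 0.228 × 0.11 = 0.02508
  Arden: 0.14 × 0.04 = 0.0056
Normalizing constant = 0.0975648.
P(Cato | rare-form) = 0.0043008/0.0975648 ≈ 0.0441
P(Dunn | rare-form) = 0.037576/0.0975648 ≈ 0.3851
P(Eyre | rare-form) = 0.012768/0.0975648 ≈ 0.1309
P(Frost | rare-form) = 0.01224/0.0975648 ≈ 0.1255
P(Bell | rare-form) = 0.02508/0.0975648 ≈ 0.2571
P(Arden | rare-form) = 0.0056/0.0975648 ≈ 0.0574

Cato 0.0441, Dunn 0.3851, Eyre 0.1309, Frost 0.1255, Bell 0.2571, Arden 0.0574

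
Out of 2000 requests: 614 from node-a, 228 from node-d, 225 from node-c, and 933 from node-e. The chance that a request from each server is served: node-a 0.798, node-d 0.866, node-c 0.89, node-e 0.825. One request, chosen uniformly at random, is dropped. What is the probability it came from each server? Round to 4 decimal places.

node-a 0.3620, node-d 0.0892, node-c 0.0722, node-e 0.4766

Taking complements, P(dropped | each) = node-a 0.202, node-d 0.134, node-c 0.11, node-e 0.175.
Prior × likelihood for each hypothesis:
  node-a: 0.307 × 0.202 = 0.062014
  node-d: 0.114 × 0.134 = 0.015276
  node-c: 0.1125 × 0.11 = 0.012375
  node-e: 0.4665 × 0.175 = 0.0816375
Total = 0.1713025.
P(node-a | dropped) = 0.062014/0.1713025 ≈ 0.3620
P(node-d | dropped) = 0.015276/0.1713025 ≈ 0.0892
P(node-c | dropped) = 0.012375/0.1713025 ≈ 0.0722
P(node-e | dropped) = 0.0816375/0.1713025 ≈ 0.4766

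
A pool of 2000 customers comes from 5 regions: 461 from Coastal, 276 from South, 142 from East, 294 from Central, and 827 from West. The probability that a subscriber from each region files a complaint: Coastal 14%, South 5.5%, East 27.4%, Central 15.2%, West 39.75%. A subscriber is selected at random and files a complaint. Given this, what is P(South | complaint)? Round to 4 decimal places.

Prior × likelihood for each hypothesis:
  Coastal: 0.2305 × 0.14 = 0.03227
  South: 0.138 × 0.055 = 0.00759
  East: 0.071 × 0.274 = 0.019454
  Central: 0.147 × 0.152 = 0.022344
  West: 0.4135 × 0.3975 = 0.16436625
Sum = 0.24602425.
P(South | evidence) = 0.00759 / 0.24602425 ≈ 0.0309.

0.0309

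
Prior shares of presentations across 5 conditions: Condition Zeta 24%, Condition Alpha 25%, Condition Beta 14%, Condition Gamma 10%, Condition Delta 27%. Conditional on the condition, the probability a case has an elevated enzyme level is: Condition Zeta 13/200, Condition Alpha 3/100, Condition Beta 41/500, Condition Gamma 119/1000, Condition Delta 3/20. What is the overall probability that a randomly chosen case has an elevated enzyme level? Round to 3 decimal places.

0.087

Unnormalized posteriors (prior × likelihood):
  Condition Zeta: 0.24 × 0.065 = 0.0156
  Condition Alpha: 0.25 × 0.03 = 0.0075
  Condition Beta: 0.14 × 0.082 = 0.01148
  Condition Gamma: 0.1 × 0.119 = 0.0119
  Condition Delta: 0.27 × 0.15 = 0.0405
P(elevated) = 0.0156 + 0.0075 + 0.01148 + 0.0119 + 0.0405 = 0.08698 → 0.087.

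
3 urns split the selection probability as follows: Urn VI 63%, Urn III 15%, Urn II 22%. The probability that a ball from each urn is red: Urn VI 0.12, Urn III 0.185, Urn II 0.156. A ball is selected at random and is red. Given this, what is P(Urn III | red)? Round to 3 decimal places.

Compute prior × likelihood for every hypothesis:
  Urn VI: 0.63 × 0.12 = 0.0756
  Urn III: 0.15 × 0.185 = 0.02775
  Urn II: 0.22 × 0.156 = 0.03432
Normalizing constant = 0.13767.
P(Urn III | evidence) = 0.02775 / 0.13767 ≈ 0.202.

0.202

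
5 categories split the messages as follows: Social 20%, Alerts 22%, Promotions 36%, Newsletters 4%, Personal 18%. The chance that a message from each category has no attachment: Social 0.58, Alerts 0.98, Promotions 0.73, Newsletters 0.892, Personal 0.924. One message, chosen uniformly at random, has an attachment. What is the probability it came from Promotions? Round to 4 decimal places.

Taking complements, P(attachment | each) = Social 0.42, Alerts 0.02, Promotions 0.27, Newsletters 0.108, Personal 0.076.
Unnormalized posteriors (prior × likelihood):
  Social: 0.2 × 0.42 = 0.084
  Alerts: 0.22 × 0.02 = 0.0044
  Promotions: 0.36 × 0.27 = 0.0972
  Newsletters: 0.04 × 0.108 = 0.00432
  Personal: 0.18 × 0.076 = 0.01368
Sum = 0.2036.
P(Promotions | evidence) = 0.0972 / 0.2036 ≈ 0.4774.

0.4774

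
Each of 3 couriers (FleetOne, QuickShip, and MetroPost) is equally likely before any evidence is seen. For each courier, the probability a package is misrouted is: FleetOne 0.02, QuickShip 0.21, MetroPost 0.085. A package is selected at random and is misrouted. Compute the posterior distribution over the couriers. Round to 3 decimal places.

FleetOne 0.063, QuickShip 0.667, MetroPost 0.270

With a uniform prior (1/3 each), posterior ∝ likelihood:
  FleetOne: 0.02
  QuickShip: 0.21
  MetroPost: 0.085
Total = 0.315.
P(FleetOne | misrouted) = 0.02/0.315 ≈ 0.063
P(QuickShip | misrouted) = 0.21/0.315 ≈ 0.667
P(MetroPost | misrouted) = 0.085/0.315 ≈ 0.270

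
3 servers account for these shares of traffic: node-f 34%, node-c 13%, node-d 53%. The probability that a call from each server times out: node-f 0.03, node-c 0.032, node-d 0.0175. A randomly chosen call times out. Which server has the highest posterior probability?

By Bayes' rule, posterior ∝ prior × likelihood:
  node-f: 0.34 × 0.03 = 0.0102
  node-c: 0.13 × 0.032 = 0.00416
  node-d: 0.53 × 0.0175 = 0.009275
Sum = 0.023635.
Largest term belongs to node-f, so node-f is most probable.

node-f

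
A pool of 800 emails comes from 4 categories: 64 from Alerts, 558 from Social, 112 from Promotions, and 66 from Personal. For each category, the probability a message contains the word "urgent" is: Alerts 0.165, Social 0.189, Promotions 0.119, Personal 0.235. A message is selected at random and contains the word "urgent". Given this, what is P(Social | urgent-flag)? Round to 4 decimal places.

Unnormalized posteriors (prior × likelihood):
  Alerts: 0.08 × 0.165 = 0.0132
  Social: 0.6975 × 0.189 = 0.1318275
  Promotions: 0.14 × 0.119 = 0.01666
  Personal: 0.0825 × 0.235 = 0.0193875
Sum = 0.181075.
P(Social | evidence) = 0.1318275 / 0.181075 ≈ 0.7280.

0.7280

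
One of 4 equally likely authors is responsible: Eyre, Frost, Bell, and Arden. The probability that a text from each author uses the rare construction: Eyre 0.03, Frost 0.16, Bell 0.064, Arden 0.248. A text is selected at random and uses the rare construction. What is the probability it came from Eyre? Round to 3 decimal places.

0.060

Since the prior is uniform, the posterior is proportional to the likelihood:
  Eyre: 0.03
  Frost: 0.16
  Bell: 0.064
  Arden: 0.248
Total = 0.502.
P(Eyre | evidence) = 0.03 / 0.502 ≈ 0.060.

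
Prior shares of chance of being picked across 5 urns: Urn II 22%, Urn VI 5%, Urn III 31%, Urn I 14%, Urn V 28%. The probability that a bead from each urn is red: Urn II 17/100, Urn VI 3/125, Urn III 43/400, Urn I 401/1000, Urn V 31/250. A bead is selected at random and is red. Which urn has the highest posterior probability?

Urn I

Unnormalized posteriors (prior × likelihood):
  Urn II: 0.22 × 0.17 = 0.0374
  Urn VI: 0.05 × 0.024 = 0.0012
  Urn III: 0.31 × 0.1075 = 0.033325
  Urn I: 0.14 × 0.401 = 0.05614
  Urn V: 0.28 × 0.124 = 0.03472
Sum = 0.162785.
Largest term belongs to Urn I, so Urn I is most probable.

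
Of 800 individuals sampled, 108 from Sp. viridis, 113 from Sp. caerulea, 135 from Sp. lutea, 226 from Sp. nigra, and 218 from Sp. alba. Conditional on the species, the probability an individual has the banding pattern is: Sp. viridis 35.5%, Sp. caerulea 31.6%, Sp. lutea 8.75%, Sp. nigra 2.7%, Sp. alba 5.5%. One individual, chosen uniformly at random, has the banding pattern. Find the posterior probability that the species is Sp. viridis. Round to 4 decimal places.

Prior × likelihood for each hypothesis:
  Sp. viridis: 0.135 × 0.355 = 0.047925
  Sp. caerulea: 0.14125 × 0.316 = 0.044635
  Sp. lutea: 0.16875 × 0.0875 = 0.014765625
  Sp. nigra: 0.2825 × 0.027 = 0.0076275
  Sp. alba: 0.2725 × 0.055 = 0.0149875
Sum = 0.129940625.
P(Sp. viridis | evidence) = 0.047925 / 0.129940625 ≈ 0.3688.

0.3688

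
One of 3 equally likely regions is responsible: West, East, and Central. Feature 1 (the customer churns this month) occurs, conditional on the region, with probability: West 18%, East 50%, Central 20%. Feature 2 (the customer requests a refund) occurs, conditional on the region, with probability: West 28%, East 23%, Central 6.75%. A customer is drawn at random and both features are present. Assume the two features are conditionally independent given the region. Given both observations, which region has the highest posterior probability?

With a uniform prior (1/3 each), posterior ∝ likelihood:
  West: 0.18 × 0.28 = 0.0504
  East: 0.5 × 0.23 = 0.115
  Central: 0.2 × 0.0675 = 0.0135
Sum = 0.1789.
Largest term belongs to East, so East is most probable.

East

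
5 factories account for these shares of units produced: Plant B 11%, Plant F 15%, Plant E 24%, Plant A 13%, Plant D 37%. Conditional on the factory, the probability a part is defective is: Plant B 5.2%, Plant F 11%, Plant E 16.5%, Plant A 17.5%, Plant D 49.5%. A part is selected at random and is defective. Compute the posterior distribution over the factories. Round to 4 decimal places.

Plant B 0.0214, Plant F 0.0616, Plant E 0.1479, Plant A 0.0850, Plant D 0.6841

Prior × likelihood for each hypothesis:
  Plant B: 0.11 × 0.052 = 0.00572
  Plant F: 0.15 × 0.11 = 0.0165
  Plant E: 0.24 × 0.165 = 0.0396
  Plant A: 0.13 × 0.175 = 0.02275
  Plant D: 0.37 × 0.495 = 0.18315
Normalizing constant = 0.26772.
P(Plant B | defective) = 0.00572/0.26772 ≈ 0.0214
P(Plant F | defective) = 0.0165/0.26772 ≈ 0.0616
P(Plant E | defective) = 0.0396/0.26772 ≈ 0.1479
P(Plant A | defective) = 0.02275/0.26772 ≈ 0.0850
P(Plant D | defective) = 0.18315/0.26772 ≈ 0.6841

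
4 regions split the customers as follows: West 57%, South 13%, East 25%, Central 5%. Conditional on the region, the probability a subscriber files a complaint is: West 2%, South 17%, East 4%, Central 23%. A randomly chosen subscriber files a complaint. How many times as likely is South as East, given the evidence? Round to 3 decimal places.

Prior × likelihood for each hypothesis:
  West: 0.57 × 0.02 = 0.0114
  South: 0.13 × 0.17 = 0.0221
  East: 0.25 × 0.04 = 0.01
  Central: 0.05 × 0.23 = 0.0115
Total = 0.055.
The ratio is 0.0221 / 0.01 (the normalizer cancels) = 2.210.

2.210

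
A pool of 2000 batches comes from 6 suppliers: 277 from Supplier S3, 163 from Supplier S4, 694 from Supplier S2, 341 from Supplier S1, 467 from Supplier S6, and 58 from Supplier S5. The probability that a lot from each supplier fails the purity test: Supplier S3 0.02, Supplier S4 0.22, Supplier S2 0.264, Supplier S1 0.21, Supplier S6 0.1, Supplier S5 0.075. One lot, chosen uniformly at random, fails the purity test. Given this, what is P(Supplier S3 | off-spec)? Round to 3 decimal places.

Unnormalized posteriors (prior × likelihood):
  Supplier S3: 0.1385 × 0.02 = 0.00277
  Supplier S4: 0.0815 × 0.22 = 0.01793
  Supplier S2: 0.347 × 0.264 = 0.091608
  Supplier S1: 0.1705 × 0.21 = 0.035805
  Supplier S6: 0.2335 × 0.1 = 0.02335
  Supplier S5: 0.029 × 0.075 = 0.002175
Normalizing constant = 0.173638.
P(Supplier S3 | evidence) = 0.00277 / 0.173638 ≈ 0.016.

0.016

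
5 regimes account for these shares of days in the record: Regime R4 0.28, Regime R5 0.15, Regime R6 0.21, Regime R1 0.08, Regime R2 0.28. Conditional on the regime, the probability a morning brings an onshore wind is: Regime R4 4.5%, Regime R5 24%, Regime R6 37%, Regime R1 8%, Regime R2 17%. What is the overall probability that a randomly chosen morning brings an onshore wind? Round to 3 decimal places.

0.180

Prior × likelihood for each hypothesis:
  Regime R4: 0.28 × 0.045 = 0.0126
  Regime R5: 0.15 × 0.24 = 0.036
  Regime R6: 0.21 × 0.37 = 0.0777
  Regime R1: 0.08 × 0.08 = 0.0064
  Regime R2: 0.28 × 0.17 = 0.0476
P(onshore) = 0.0126 + 0.036 + 0.0777 + 0.0064 + 0.0476 = 0.1803 → 0.180.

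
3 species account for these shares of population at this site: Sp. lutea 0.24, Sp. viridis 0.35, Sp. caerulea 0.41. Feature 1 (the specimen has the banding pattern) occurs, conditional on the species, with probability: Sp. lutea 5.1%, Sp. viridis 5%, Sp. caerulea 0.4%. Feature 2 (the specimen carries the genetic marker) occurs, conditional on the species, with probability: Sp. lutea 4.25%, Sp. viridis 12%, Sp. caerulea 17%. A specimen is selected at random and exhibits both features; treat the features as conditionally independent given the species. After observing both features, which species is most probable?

Compute prior × likelihood for every hypothesis:
  Sp. lutea: 0.24 × 0.051 × 0.0425 = 0.0005202
  Sp. viridis: 0.35 × 0.05 × 0.12 = 0.0021
  Sp. caerulea: 0.41 × 0.004 × 0.17 = 0.0002788
Normalizing constant = 0.002899.
Largest term belongs to Sp. viridis, so Sp. viridis is most probable.

Sp. viridis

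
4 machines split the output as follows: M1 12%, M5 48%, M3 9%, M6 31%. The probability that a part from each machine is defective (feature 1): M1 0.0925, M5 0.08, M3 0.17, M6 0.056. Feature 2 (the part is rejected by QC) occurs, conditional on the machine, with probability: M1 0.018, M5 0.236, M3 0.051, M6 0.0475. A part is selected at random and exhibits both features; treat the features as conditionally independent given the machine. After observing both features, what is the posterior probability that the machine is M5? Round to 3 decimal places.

0.834

Unnormalized posteriors (prior × likelihood):
  M1: 0.12 × 0.0925 × 0.018 = 0.0001998
  M5: 0.48 × 0.08 × 0.236 = 0.0090624
  M3: 0.09 × 0.17 × 0.051 = 0.0007803
  M6: 0.31 × 0.056 × 0.0475 = 0.0008246
Sum = 0.0108671.
P(M5 | evidence) = 0.0090624 / 0.0108671 ≈ 0.834.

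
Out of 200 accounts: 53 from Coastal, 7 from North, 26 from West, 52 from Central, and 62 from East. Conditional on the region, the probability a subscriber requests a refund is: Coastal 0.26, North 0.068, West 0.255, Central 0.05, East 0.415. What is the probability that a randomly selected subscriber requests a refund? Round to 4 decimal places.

0.2461

Compute prior × likelihood for every hypothesis:
  Coastal: 0.265 × 0.26 = 0.0689
  North: 0.035 × 0.068 = 0.00238
  West: 0.13 × 0.255 = 0.03315
  Central: 0.26 × 0.05 = 0.013
  East: 0.31 × 0.415 = 0.12865
P(refund) = 0.0689 + 0.00238 + 0.03315 + 0.013 + 0.12865 = 0.24608 → 0.2461.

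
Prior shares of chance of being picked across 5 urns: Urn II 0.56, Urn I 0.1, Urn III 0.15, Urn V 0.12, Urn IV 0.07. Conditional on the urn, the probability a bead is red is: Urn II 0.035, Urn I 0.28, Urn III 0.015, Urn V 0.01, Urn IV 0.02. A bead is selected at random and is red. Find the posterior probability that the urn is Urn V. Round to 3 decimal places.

0.023

Compute prior × likelihood for every hypothesis:
  Urn II: 0.56 × 0.035 = 0.0196
  Urn I: 0.1 × 0.28 = 0.028
  Urn III: 0.15 × 0.015 = 0.00225
  Urn V: 0.12 × 0.01 = 0.0012
  Urn IV: 0.07 × 0.02 = 0.0014
Normalizing constant = 0.05245.
P(Urn V | evidence) = 0.0012 / 0.05245 ≈ 0.023.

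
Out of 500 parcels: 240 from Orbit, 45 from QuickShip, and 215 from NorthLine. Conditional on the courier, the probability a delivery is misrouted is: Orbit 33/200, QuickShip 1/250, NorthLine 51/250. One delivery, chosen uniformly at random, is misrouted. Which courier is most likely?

By Bayes' rule, posterior ∝ prior × likelihood:
  Orbit: 0.48 × 0.165 = 0.0792
  QuickShip: 0.09 × 0.004 = 0.00036
  NorthLine: 0.43 × 0.204 = 0.08772
Sum = 0.16728.
Largest term belongs to NorthLine, so NorthLine is most probable.

NorthLine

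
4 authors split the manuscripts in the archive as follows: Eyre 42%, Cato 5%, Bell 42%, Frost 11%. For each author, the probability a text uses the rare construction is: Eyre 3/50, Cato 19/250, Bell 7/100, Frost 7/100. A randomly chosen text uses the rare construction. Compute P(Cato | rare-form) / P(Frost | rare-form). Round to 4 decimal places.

Prior × likelihood for each hypothesis:
  Eyre: 0.42 × 0.06 = 0.0252
  Cato: 0.05 × 0.076 = 0.0038
  Bell: 0.42 × 0.07 = 0.0294
  Frost: 0.11 × 0.07 = 0.0077
Normalizing constant = 0.0661.
The ratio is 0.0038 / 0.0077 (the normalizer cancels) = 0.4935.

0.4935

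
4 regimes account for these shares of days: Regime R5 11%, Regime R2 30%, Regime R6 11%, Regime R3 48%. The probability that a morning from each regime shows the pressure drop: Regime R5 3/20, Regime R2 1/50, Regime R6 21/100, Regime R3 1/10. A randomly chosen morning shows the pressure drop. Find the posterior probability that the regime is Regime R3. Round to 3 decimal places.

Compute prior × likelihood for every hypothesis:
  Regime R5: 0.11 × 0.15 = 0.0165
  Regime R2: 0.3 × 0.02 = 0.006
  Regime R6: 0.11 × 0.21 = 0.0231
  Regime R3: 0.48 × 0.1 = 0.048
Sum = 0.0936.
P(Regime R3 | evidence) = 0.048 / 0.0936 ≈ 0.513.

0.513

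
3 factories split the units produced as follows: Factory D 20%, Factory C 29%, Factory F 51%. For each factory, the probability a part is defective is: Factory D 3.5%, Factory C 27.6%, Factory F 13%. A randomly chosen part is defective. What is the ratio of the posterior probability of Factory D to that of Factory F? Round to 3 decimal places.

By Bayes' rule, posterior ∝ prior × likelihood:
  Factory D: 0.2 × 0.035 = 0.007
  Factory C: 0.29 × 0.276 = 0.08004
  Factory F: 0.51 × 0.13 = 0.0663
Total = 0.15334.
The ratio is 0.007 / 0.0663 (the normalizer cancels) = 0.106.

0.106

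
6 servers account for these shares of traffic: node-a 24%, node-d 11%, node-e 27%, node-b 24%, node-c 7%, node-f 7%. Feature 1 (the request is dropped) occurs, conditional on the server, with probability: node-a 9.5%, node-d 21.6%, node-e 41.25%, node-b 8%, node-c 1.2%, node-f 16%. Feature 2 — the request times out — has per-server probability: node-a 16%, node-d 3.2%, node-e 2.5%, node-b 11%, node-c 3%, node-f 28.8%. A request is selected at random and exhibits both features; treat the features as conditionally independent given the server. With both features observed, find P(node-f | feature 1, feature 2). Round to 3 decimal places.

Compute prior × likelihood for every hypothesis:
  node-a: 0.24 × 0.095 × 0.16 = 0.003648
  node-d: 0.11 × 0.216 × 0.032 = 0.00076032
  node-e: 0.27 × 0.4125 × 0.025 = 0.002784375
  node-b: 0.24 × 0.08 × 0.11 = 0.002112
  node-c: 0.07 × 0.012 × 0.03 = 0.0000252
  node-f: 0.07 × 0.16 × 0.288 = 0.0032256
Total = 0.012555495.
P(node-f | evidence) = 0.0032256 / 0.012555495 ≈ 0.257.

0.257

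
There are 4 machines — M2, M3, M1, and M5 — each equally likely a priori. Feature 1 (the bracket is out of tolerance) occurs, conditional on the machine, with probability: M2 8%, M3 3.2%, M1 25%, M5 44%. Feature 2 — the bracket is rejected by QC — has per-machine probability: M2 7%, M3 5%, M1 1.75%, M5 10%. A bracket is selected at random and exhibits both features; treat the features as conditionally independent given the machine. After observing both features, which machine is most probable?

M5

Since the prior is uniform, the posterior is proportional to the likelihood:
  M2: 0.08 × 0.07 = 0.0056
  M3: 0.032 × 0.05 = 0.0016
  M1: 0.25 × 0.0175 = 0.004375
  M5: 0.44 × 0.1 = 0.044
Total = 0.055575.
Largest term belongs to M5, so M5 is most probable.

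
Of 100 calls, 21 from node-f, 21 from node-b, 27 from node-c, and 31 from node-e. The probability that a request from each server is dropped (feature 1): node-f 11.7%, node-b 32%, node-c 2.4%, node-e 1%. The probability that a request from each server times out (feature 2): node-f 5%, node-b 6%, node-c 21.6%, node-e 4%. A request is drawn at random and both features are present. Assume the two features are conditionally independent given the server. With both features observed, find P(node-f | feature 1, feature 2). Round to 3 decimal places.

Unnormalized posteriors (prior × likelihood):
  node-f: 0.21 × 0.117 × 0.05 = 0.0012285
  node-b: 0.21 × 0.32 × 0.06 = 0.004032
  node-c: 0.27 × 0.024 × 0.216 = 0.00139968
  node-e: 0.31 × 0.01 × 0.04 = 0.000124
Normalizing constant = 0.00678418.
P(node-f | evidence) = 0.0012285 / 0.00678418 ≈ 0.181.

0.181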